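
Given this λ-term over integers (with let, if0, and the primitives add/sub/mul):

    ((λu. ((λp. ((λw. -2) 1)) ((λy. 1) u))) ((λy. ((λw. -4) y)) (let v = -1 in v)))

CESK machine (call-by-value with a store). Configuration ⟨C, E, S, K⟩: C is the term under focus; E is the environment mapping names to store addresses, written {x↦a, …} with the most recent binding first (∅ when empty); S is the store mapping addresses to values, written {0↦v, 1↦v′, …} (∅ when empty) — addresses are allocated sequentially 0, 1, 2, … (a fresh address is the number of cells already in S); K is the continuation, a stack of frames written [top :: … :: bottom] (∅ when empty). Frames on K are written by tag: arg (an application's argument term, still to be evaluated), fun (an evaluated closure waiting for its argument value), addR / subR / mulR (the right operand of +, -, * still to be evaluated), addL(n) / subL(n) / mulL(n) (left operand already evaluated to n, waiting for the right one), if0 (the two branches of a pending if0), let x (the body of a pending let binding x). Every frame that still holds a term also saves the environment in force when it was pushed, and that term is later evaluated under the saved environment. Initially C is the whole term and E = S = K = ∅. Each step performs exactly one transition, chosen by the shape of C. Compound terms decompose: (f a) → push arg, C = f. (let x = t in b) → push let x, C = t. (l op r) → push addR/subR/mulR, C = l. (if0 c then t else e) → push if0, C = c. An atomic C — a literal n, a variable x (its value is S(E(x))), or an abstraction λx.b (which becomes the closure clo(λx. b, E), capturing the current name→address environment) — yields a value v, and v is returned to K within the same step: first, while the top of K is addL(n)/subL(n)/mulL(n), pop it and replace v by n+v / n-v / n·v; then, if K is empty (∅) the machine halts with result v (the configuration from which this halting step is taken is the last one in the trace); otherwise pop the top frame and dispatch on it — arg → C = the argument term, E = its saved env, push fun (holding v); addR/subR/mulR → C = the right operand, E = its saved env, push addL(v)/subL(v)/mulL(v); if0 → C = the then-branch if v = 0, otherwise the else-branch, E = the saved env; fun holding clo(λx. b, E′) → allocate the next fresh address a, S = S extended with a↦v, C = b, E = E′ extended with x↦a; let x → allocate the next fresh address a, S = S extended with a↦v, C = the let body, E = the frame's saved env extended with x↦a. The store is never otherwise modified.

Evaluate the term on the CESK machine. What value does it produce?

t=0: <C=((λu. ((λp. ((λw. -2) 1)) ((λy. 1) u))) ((λy. ((λw. -4) y)) (let v = -1 in v))), E=∅, S=∅, K=∅>
t=1: <C=(λu. ((λp. ((λw. -2) 1)) ((λy. 1) u))), E=∅, S=∅, K=[arg]>
t=2: <C=((λy. ((λw. -4) y)) (let v = -1 in v)), E=∅, S=∅, K=[fun]>
t=3: <C=(λy. ((λw. -4) y)), E=∅, S=∅, K=[arg :: fun]>
t=4: <C=(let v = -1 in v), E=∅, S=∅, K=[fun :: fun]>
t=5: <C=-1, E=∅, S=∅, K=[let v :: fun :: fun]>
t=6: <C=v, E={v↦0}, S={0↦-1}, K=[fun :: fun]>
t=7: <C=((λw. -4) y), E={y↦1}, S={0↦-1, 1↦-1}, K=[fun]>
t=8: <C=(λw. -4), E={y↦1}, S={0↦-1, 1↦-1}, K=[arg :: fun]>
t=9: <C=y, E={y↦1}, S={0↦-1, 1↦-1}, K=[fun :: fun]>
t=10: <C=-4, E={w↦2, y↦1}, S={0↦-1, 1↦-1, 2↦-1}, K=[fun]>
t=11: <C=((λp. ((λw. -2) 1)) ((λy. 1) u)), E={u↦3}, S={0↦-1, 1↦-1, 2↦-1, 3↦-4}, K=∅>
t=12: <C=(λp. ((λw. -2) 1)), E={u↦3}, S={0↦-1, 1↦-1, 2↦-1, 3↦-4}, K=[arg]>
t=13: <C=((λy. 1) u), E={u↦3}, S={0↦-1, 1↦-1, 2↦-1, 3↦-4}, K=[fun]>
t=14: <C=(λy. 1), E={u↦3}, S={0↦-1, 1↦-1, 2↦-1, 3↦-4}, K=[arg :: fun]>
t=15: <C=u, E={u↦3}, S={0↦-1, 1↦-1, 2↦-1, 3↦-4}, K=[fun :: fun]>
t=16: <C=1, E={y↦4, u↦3}, S={0↦-1, 1↦-1, 2↦-1, 3↦-4, 4↦-4}, K=[fun]>
t=17: <C=((λw. -2) 1), E={p↦5, u↦3}, S={0↦-1, 1↦-1, 2↦-1, 3↦-4, 4↦-4, 5↦1}, K=∅>
t=18: <C=(λw. -2), E={p↦5, u↦3}, S={0↦-1, 1↦-1, 2↦-1, 3↦-4, 4↦-4, 5↦1}, K=[arg]>
t=19: <C=1, E={p↦5, u↦3}, S={0↦-1, 1↦-1, 2↦-1, 3↦-4, 4↦-4, 5↦1}, K=[fun]>
t=20: <C=-2, E={w↦6, p↦5, u↦3}, S={0↦-1, 1↦-1, 2↦-1, 3↦-4, 4↦-4, 5↦1, 6↦1}, K=∅>
→ final value -2

Answer: -2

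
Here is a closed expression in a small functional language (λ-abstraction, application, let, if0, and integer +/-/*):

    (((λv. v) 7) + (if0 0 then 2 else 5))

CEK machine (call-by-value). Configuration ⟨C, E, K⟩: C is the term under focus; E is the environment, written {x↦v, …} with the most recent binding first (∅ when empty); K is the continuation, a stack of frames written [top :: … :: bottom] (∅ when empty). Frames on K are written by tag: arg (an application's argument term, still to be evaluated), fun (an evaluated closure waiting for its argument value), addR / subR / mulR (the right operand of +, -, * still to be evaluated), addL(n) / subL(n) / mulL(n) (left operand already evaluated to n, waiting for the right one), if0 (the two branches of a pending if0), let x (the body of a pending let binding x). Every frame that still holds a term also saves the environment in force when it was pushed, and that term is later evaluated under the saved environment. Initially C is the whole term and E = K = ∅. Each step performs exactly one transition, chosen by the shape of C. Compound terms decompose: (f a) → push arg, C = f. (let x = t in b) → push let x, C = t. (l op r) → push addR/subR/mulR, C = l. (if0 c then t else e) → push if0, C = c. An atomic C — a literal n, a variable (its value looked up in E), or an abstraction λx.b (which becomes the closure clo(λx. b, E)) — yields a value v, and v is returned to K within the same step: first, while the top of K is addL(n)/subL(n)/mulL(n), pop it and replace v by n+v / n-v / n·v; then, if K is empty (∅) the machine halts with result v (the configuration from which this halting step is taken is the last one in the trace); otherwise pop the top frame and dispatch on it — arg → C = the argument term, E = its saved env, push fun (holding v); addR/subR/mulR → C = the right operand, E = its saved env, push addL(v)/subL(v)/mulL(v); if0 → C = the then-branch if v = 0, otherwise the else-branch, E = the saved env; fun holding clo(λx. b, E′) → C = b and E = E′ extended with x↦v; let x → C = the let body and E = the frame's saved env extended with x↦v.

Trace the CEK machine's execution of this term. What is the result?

Answer: 9

Execution trace:
step 0: ⟨C=(((λv. v) 7) + (if0 0 then 2 else 5)); E=∅; K=∅⟩
step 1: ⟨C=((λv. v) 7); E=∅; K=[addR]⟩
step 2: ⟨C=(λv. v); E=∅; K=[arg :: addR]⟩
step 3: ⟨C=7; E=∅; K=[fun :: addR]⟩
step 4: ⟨C=v; E={v↦7}; K=[addR]⟩
step 5: ⟨C=(if0 0 then 2 else 5); E=∅; K=[addL(7)]⟩
step 6: ⟨C=0; E=∅; K=[if0 :: addL(7)]⟩
step 7: ⟨C=2; E=∅; K=[addL(7)]⟩
→ final value 9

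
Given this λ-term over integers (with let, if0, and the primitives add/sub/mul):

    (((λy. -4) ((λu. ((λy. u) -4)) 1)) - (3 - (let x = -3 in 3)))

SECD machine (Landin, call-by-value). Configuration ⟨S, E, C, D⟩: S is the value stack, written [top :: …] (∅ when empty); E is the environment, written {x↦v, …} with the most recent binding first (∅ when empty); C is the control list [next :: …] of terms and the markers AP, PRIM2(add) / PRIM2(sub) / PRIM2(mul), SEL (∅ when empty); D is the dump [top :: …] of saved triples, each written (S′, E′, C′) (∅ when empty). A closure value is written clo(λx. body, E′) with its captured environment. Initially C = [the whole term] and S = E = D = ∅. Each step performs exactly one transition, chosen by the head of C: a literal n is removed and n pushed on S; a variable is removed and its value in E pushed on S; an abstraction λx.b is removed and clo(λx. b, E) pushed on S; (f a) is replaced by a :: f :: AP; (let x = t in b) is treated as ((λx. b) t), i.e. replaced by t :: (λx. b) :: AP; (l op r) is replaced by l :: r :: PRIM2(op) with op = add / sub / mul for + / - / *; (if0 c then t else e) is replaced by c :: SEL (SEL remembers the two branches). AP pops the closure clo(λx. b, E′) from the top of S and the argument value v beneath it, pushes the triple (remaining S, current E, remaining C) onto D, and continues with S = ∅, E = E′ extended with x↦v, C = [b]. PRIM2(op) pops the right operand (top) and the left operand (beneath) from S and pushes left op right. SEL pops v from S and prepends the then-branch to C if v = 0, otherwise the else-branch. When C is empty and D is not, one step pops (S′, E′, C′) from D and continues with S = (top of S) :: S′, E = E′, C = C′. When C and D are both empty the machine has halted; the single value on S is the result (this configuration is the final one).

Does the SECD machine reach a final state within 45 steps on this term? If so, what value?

t=0: [S=∅ | E=∅ | C=[(((λy. -4) ((λu. ((λy. u) -4)) 1)) - (3 - (let x = -3 in 3)))] | D=∅]
t=1: [S=∅ | E=∅ | C=[((λy. -4) ((λu. ((λy. u) -4)) 1)) :: (3 - (let x = -3 in 3)) :: PRIM2(sub)] | D=∅]
t=2: [S=∅ | E=∅ | C=[((λu. ((λy. u) -4)) 1) :: (λy. -4) :: AP :: (3 - (let x = -3 in 3)) :: PRIM2(sub)] | D=∅]
t=3: [S=∅ | E=∅ | C=[1 :: (λu. ((λy. u) -4)) :: AP :: (λy. -4) :: AP :: (3 - (let x = -3 in 3)) :: PRIM2(sub)] | D=∅]
t=4: [S=[1] | E=∅ | C=[(λu. ((λy. u) -4)) :: AP :: (λy. -4) :: AP :: (3 - (let x = -3 in 3)) :: PRIM2(sub)] | D=∅]
t=5: [S=[clo(λu. ((λy. u) -4), ∅) :: 1] | E=∅ | C=[AP :: (λy. -4) :: AP :: (3 - (let x = -3 in 3)) :: PRIM2(sub)] | D=∅]
t=6: [S=∅ | E={u↦1} | C=[((λy. u) -4)] | D=[(∅, ∅, [(λy. -4) :: AP :: (3 - (let x = -3 in 3)) :: PRIM2(sub)])]]
t=7: [S=∅ | E={u↦1} | C=[-4 :: (λy. u) :: AP] | D=[(∅, ∅, [(λy. -4) :: AP :: (3 - (let x = -3 in 3)) :: PRIM2(sub)])]]
t=8: [S=[-4] | E={u↦1} | C=[(λy. u) :: AP] | D=[(∅, ∅, [(λy. -4) :: AP :: (3 - (let x = -3 in 3)) :: PRIM2(sub)])]]
t=9: [S=[clo(λy. u, {u↦1}) :: -4] | E={u↦1} | C=[AP] | D=[(∅, ∅, [(λy. -4) :: AP :: (3 - (let x = -3 in 3)) :: PRIM2(sub)])]]
t=10: [S=∅ | E={y↦-4, u↦1} | C=[u] | D=[(∅, {u↦1}, ∅) :: (∅, ∅, [(λy. -4) :: AP :: (3 - (let x = -3 in 3)) :: PRIM2(sub)])]]
t=11: [S=[1] | E={y↦-4, u↦1} | C=∅ | D=[(∅, {u↦1}, ∅) :: (∅, ∅, [(λy. -4) :: AP :: (3 - (let x = -3 in 3)) :: PRIM2(sub)])]]
t=12: [S=[1] | E={u↦1} | C=∅ | D=[(∅, ∅, [(λy. -4) :: AP :: (3 - (let x = -3 in 3)) :: PRIM2(sub)])]]
t=13: [S=[1] | E=∅ | C=[(λy. -4) :: AP :: (3 - (let x = -3 in 3)) :: PRIM2(sub)] | D=∅]
t=14: [S=[clo(λy. -4, ∅) :: 1] | E=∅ | C=[AP :: (3 - (let x = -3 in 3)) :: PRIM2(sub)] | D=∅]
t=15: [S=∅ | E={y↦1} | C=[-4] | D=[(∅, ∅, [(3 - (let x = -3 in 3)) :: PRIM2(sub)])]]
t=16: [S=[-4] | E={y↦1} | C=∅ | D=[(∅, ∅, [(3 - (let x = -3 in 3)) :: PRIM2(sub)])]]
t=17: [S=[-4] | E=∅ | C=[(3 - (let x = -3 in 3)) :: PRIM2(sub)] | D=∅]
t=18: [S=[-4] | E=∅ | C=[3 :: (let x = -3 in 3) :: PRIM2(sub) :: PRIM2(sub)] | D=∅]
t=19: [S=[3 :: -4] | E=∅ | C=[(let x = -3 in 3) :: PRIM2(sub) :: PRIM2(sub)] | D=∅]
t=20: [S=[3 :: -4] | E=∅ | C=[-3 :: (λx. 3) :: AP :: PRIM2(sub) :: PRIM2(sub)] | D=∅]
t=21: [S=[-3 :: 3 :: -4] | E=∅ | C=[(λx. 3) :: AP :: PRIM2(sub) :: PRIM2(sub)] | D=∅]
t=22: [S=[clo(λx. 3, ∅) :: -3 :: 3 :: -4] | E=∅ | C=[AP :: PRIM2(sub) :: PRIM2(sub)] | D=∅]
t=23: [S=∅ | E={x↦-3} | C=[3] | D=[([3 :: -4], ∅, [PRIM2(sub) :: PRIM2(sub)])]]
t=24: [S=[3] | E={x↦-3} | C=∅ | D=[([3 :: -4], ∅, [PRIM2(sub) :: PRIM2(sub)])]]
t=25: [S=[3 :: 3 :: -4] | E=∅ | C=[PRIM2(sub) :: PRIM2(sub)] | D=∅]
t=26: [S=[0 :: -4] | E=∅ | C=[PRIM2(sub)] | D=∅]
t=27: [S=[-4] | E=∅ | C=∅ | D=∅]
→ final value -4

Answer: -4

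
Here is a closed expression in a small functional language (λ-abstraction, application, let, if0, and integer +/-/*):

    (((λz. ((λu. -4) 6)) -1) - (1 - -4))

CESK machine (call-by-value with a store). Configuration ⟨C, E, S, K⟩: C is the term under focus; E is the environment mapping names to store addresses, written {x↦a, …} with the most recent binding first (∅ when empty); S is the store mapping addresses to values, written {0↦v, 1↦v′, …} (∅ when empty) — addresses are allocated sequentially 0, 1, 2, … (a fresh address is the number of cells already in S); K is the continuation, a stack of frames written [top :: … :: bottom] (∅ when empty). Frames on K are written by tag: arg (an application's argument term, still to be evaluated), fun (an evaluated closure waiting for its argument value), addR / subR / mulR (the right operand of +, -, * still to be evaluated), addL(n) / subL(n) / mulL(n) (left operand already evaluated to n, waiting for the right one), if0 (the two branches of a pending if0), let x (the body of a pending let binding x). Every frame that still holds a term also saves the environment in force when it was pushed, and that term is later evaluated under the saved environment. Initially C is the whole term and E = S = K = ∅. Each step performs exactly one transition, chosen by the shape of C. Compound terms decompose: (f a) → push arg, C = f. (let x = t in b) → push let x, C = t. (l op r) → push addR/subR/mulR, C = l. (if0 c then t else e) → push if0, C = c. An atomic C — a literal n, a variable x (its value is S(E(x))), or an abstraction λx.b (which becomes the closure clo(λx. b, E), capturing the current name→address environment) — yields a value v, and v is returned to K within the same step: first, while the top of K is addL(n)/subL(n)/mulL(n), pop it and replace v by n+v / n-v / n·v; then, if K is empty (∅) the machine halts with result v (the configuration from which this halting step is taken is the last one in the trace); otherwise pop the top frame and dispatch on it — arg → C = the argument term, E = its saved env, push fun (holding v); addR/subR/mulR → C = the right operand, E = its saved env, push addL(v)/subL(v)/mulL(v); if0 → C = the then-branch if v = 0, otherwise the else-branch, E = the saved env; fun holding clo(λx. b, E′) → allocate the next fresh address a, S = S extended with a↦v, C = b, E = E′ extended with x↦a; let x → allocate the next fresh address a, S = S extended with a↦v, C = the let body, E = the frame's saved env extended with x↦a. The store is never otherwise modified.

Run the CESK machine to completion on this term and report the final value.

[0] [C=(((λz. ((λu. -4) 6)) -1) - (1 - -4)) | E=∅ | S=∅ | K=∅]
[1] [C=((λz. ((λu. -4) 6)) -1) | E=∅ | S=∅ | K=[subR]]
[2] [C=(λz. ((λu. -4) 6)) | E=∅ | S=∅ | K=[arg :: subR]]
[3] [C=-1 | E=∅ | S=∅ | K=[fun :: subR]]
[4] [C=((λu. -4) 6) | E={z↦0} | S={0↦-1} | K=[subR]]
[5] [C=(λu. -4) | E={z↦0} | S={0↦-1} | K=[arg :: subR]]
[6] [C=6 | E={z↦0} | S={0↦-1} | K=[fun :: subR]]
[7] [C=-4 | E={u↦1, z↦0} | S={0↦-1, 1↦6} | K=[subR]]
[8] [C=(1 - -4) | E=∅ | S={0↦-1, 1↦6} | K=[subL(-4)]]
[9] [C=1 | E=∅ | S={0↦-1, 1↦6} | K=[subR :: subL(-4)]]
[10] [C=-4 | E=∅ | S={0↦-1, 1↦6} | K=[subL(1) :: subL(-4)]]
→ final value -9

Answer: -9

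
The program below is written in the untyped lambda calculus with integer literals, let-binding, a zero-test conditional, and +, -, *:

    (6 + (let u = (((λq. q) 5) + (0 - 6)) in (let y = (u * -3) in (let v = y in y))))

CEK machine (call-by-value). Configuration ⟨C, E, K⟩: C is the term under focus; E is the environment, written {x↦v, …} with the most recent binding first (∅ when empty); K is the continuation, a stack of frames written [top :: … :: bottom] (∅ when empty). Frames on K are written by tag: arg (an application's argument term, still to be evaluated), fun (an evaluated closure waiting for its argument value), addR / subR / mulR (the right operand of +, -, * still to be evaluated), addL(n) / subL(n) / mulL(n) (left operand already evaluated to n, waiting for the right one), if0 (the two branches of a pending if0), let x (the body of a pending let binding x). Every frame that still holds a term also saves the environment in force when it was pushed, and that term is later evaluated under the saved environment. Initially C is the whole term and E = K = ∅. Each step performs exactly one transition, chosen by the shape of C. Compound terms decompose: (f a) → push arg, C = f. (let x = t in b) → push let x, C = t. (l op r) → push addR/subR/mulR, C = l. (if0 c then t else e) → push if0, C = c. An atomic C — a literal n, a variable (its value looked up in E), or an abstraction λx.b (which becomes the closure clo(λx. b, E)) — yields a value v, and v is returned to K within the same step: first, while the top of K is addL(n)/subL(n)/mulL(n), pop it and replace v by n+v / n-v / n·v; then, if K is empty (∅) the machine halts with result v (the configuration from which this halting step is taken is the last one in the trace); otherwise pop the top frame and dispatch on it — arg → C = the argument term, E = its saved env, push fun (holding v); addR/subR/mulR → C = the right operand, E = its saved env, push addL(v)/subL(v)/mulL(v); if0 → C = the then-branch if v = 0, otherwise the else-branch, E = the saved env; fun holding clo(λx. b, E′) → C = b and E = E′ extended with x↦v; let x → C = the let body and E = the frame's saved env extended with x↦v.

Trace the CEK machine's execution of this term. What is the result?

Answer: 9

Machine steps:
0. <C=(6 + (let u = (((λq. q) 5) + (0 - 6)) in (let y = (u * -3) in (let v = y in y)))), E=∅, K=∅>
1. <C=6, E=∅, K=[addR]>
2. <C=(let u = (((λq. q) 5) + (0 - 6)) in (let y = (u * -3) in (let v = y in y))), E=∅, K=[addL(6)]>
3. <C=(((λq. q) 5) + (0 - 6)), E=∅, K=[let u :: addL(6)]>
4. <C=((λq. q) 5), E=∅, K=[addR :: let u :: addL(6)]>
5. <C=(λq. q), E=∅, K=[arg :: addR :: let u :: addL(6)]>
6. <C=5, E=∅, K=[fun :: addR :: let u :: addL(6)]>
7. <C=q, E={q↦5}, K=[addR :: let u :: addL(6)]>
8. <C=(0 - 6), E=∅, K=[addL(5) :: let u :: addL(6)]>
9. <C=0, E=∅, K=[subR :: addL(5) :: let u :: addL(6)]>
10. <C=6, E=∅, K=[subL(0) :: addL(5) :: let u :: addL(6)]>
11. <C=(let y = (u * -3) in (let v = y in y)), E={u↦-1}, K=[addL(6)]>
12. <C=(u * -3), E={u↦-1}, K=[let y :: addL(6)]>
13. <C=u, E={u↦-1}, K=[mulR :: let y :: addL(6)]>
14. <C=-3, E={u↦-1}, K=[mulL(-1) :: let y :: addL(6)]>
15. <C=(let v = y in y), E={y↦3, u↦-1}, K=[addL(6)]>
16. <C=y, E={y↦3, u↦-1}, K=[let v :: addL(6)]>
17. <C=y, E={v↦3, y↦3, u↦-1}, K=[addL(6)]>
→ final value 9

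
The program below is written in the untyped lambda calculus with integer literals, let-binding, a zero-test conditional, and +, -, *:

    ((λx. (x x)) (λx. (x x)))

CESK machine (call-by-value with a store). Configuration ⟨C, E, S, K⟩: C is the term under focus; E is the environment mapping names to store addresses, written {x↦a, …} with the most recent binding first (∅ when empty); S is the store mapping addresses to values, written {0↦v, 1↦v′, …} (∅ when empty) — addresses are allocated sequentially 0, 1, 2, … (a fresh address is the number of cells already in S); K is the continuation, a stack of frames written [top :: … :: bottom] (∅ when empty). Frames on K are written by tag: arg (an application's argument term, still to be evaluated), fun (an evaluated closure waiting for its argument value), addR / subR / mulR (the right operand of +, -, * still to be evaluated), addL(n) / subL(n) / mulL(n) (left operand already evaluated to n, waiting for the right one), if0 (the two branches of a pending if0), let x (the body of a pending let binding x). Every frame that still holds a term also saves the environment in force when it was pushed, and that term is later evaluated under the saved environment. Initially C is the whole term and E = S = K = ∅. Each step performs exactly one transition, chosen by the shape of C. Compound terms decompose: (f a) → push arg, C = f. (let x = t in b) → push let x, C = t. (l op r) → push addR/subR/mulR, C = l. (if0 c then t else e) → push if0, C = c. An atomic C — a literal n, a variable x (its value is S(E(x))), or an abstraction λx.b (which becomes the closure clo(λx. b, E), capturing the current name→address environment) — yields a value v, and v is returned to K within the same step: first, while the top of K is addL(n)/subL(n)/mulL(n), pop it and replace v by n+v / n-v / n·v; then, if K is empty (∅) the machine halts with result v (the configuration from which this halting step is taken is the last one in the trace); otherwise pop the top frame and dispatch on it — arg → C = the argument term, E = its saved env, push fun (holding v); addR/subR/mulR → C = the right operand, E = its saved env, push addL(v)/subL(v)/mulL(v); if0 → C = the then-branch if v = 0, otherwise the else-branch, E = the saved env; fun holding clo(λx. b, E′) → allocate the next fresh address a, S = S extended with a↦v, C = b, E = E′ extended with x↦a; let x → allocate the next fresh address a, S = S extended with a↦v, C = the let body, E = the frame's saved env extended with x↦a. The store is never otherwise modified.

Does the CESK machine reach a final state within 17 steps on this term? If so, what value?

t=0: <C=((λx. (x x)) (λx. (x x))), E=∅, S=∅, K=∅>
t=1: <C=(λx. (x x)), E=∅, S=∅, K=[arg]>
t=2: <C=(λx. (x x)), E=∅, S=∅, K=[fun]>
t=3: <C=(x x), E={x↦0}, S={0↦clo(λx. (x x), ∅)}, K=∅>
t=4: <C=x, E={x↦0}, S={0↦clo(λx. (x x), ∅)}, K=[arg]>
t=5: <C=x, E={x↦0}, S={0↦clo(λx. (x x), ∅)}, K=[fun]>
t=6: <C=(x x), E={x↦1}, S={0↦clo(λx. (x x), ∅), 1↦clo(λx. (x x), ∅)}, K=∅>
t=7: <C=x, E={x↦1}, S={0↦clo(λx. (x x), ∅), 1↦clo(λx. (x x), ∅)}, K=[arg]>
t=8: <C=x, E={x↦1}, S={0↦clo(λx. (x x), ∅), 1↦clo(λx. (x x), ∅)}, K=[fun]>
t=9: <C=(x x), E={x↦2}, S={0↦clo(λx. (x x), ∅), 1↦clo(λx. (x x), ∅), 2↦clo(λx. (x x), ∅)}, K=∅>
t=10: <C=x, E={x↦2}, S={0↦clo(λx. (x x), ∅), 1↦clo(λx. (x x), ∅), 2↦clo(λx. (x x), ∅)}, K=[arg]>
t=11: <C=x, E={x↦2}, S={0↦clo(λx. (x x), ∅), 1↦clo(λx. (x x), ∅), 2↦clo(λx. (x x), ∅)}, K=[fun]>
t=12: <C=(x x), E={x↦3}, S={0↦clo(λx. (x x), ∅), 1↦clo(λx. (x x), ∅), 2↦clo(λx. (x x), ∅), 3↦clo(λx. (x x), ∅)}, K=∅>
t=13: <C=x, E={x↦3}, S={0↦clo(λx. (x x), ∅), 1↦clo(λx. (x x), ∅), 2↦clo(λx. (x x), ∅), 3↦clo(λx. (x x), ∅)}, K=[arg]>
t=14: <C=x, E={x↦3}, S={0↦clo(λx. (x x), ∅), 1↦clo(λx. (x x), ∅), 2↦clo(λx. (x x), ∅), 3↦clo(λx. (x x), ∅)}, K=[fun]>
t=15: <C=(x x), E={x↦4}, S={0↦clo(λx. (x x), ∅), 1↦clo(λx. (x x), ∅), 2↦clo(λx. (x x), ∅), 3↦clo(λx. (x x), ∅), 4↦clo(λx. (x x), ∅)}, K=∅>
t=16: <C=x, E={x↦4}, S={0↦clo(λx. (x x), ∅), 1↦clo(λx. (x x), ∅), 2↦clo(λx. (x x), ∅), 3↦clo(λx. (x x), ∅), 4↦clo(λx. (x x), ∅)}, K=[arg]>
t=17: <C=x, E={x↦4}, S={0↦clo(λx. (x x), ∅), 1↦clo(λx. (x x), ∅), 2↦clo(λx. (x x), ∅), 3↦clo(λx. (x x), ∅), 4↦clo(λx. (x x), ∅)}, K=[fun]>
→ 17 transitions taken and the configuration is still not final: no result within 17 steps

Answer: DIVERGES (no final state within 17 steps)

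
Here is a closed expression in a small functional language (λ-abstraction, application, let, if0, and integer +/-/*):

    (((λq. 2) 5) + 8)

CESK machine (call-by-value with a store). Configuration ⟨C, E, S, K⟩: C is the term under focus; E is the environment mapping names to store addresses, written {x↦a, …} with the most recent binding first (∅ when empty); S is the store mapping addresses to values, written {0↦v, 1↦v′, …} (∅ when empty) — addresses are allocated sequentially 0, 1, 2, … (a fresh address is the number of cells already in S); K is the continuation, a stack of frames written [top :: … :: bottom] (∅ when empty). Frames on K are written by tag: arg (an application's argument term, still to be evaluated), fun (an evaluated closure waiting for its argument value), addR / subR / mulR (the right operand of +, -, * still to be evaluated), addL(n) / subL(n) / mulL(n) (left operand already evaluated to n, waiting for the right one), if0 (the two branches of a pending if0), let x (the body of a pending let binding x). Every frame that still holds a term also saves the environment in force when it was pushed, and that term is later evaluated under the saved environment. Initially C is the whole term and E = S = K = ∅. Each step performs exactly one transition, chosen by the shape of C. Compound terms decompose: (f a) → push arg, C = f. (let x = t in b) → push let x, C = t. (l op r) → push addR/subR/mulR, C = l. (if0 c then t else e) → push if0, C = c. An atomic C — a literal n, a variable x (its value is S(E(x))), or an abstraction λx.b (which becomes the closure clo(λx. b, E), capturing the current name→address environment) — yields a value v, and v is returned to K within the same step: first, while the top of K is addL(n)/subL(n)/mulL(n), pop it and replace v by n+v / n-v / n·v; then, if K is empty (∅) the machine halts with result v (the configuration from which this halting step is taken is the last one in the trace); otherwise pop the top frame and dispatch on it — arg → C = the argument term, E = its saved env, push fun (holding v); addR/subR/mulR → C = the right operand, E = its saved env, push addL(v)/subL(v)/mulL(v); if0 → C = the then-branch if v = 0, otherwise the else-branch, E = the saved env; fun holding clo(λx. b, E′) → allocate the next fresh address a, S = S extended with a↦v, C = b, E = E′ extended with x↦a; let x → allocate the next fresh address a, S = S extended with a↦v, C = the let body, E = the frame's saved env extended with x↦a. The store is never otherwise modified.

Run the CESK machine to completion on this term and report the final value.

Answer: 10

Derivation:
step 0: [C=(((λq. 2) 5) + 8) | E=∅ | S=∅ | K=∅]
step 1: [C=((λq. 2) 5) | E=∅ | S=∅ | K=[addR]]
step 2: [C=(λq. 2) | E=∅ | S=∅ | K=[arg :: addR]]
step 3: [C=5 | E=∅ | S=∅ | K=[fun :: addR]]
step 4: [C=2 | E={q↦0} | S={0↦5} | K=[addR]]
step 5: [C=8 | E=∅ | S={0↦5} | K=[addL(2)]]
→ final value 10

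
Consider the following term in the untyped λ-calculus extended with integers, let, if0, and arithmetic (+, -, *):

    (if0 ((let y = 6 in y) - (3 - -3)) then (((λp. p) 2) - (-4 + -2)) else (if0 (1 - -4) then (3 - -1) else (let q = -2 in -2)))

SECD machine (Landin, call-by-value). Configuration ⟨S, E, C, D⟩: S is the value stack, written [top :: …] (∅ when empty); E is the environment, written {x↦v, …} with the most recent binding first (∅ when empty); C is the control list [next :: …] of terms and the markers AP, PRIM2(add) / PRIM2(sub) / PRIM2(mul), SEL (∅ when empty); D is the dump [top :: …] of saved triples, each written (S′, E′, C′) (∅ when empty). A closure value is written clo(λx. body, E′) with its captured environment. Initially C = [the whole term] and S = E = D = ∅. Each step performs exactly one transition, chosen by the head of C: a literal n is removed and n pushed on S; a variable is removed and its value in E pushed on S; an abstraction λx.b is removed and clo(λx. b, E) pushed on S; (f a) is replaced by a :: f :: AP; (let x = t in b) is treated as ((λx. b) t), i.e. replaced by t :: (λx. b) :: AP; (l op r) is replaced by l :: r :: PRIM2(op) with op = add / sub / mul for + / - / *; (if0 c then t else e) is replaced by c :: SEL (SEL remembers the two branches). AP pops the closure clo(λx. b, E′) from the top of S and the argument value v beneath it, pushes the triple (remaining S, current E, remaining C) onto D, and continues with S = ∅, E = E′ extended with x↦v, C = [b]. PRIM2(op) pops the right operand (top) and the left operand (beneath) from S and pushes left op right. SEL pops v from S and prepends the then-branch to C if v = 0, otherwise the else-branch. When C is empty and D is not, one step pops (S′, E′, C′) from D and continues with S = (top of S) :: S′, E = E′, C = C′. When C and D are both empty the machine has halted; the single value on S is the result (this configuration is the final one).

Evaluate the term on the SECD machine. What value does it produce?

Answer: 8

Execution trace:
[0] [S=∅ | E=∅ | C=[(if0 ((let y = 6 in y) - (3 - -3)) then (((λp. p) 2) - (-4 + -2)) else (if0 (1 - -4) then (3 - -1) else (let q = -2 in -2)))] | D=∅]
[1] [S=∅ | E=∅ | C=[((let y = 6 in y) - (3 - -3)) :: SEL] | D=∅]
[2] [S=∅ | E=∅ | C=[(let y = 6 in y) :: (3 - -3) :: PRIM2(sub) :: SEL] | D=∅]
[3] [S=∅ | E=∅ | C=[6 :: (λy. y) :: AP :: (3 - -3) :: PRIM2(sub) :: SEL] | D=∅]
[4] [S=[6] | E=∅ | C=[(λy. y) :: AP :: (3 - -3) :: PRIM2(sub) :: SEL] | D=∅]
[5] [S=[clo(λy. y, ∅) :: 6] | E=∅ | C=[AP :: (3 - -3) :: PRIM2(sub) :: SEL] | D=∅]
[6] [S=∅ | E={y↦6} | C=[y] | D=[(∅, ∅, [(3 - -3) :: PRIM2(sub) :: SEL])]]
[7] [S=[6] | E={y↦6} | C=∅ | D=[(∅, ∅, [(3 - -3) :: PRIM2(sub) :: SEL])]]
[8] [S=[6] | E=∅ | C=[(3 - -3) :: PRIM2(sub) :: SEL] | D=∅]
[9] [S=[6] | E=∅ | C=[3 :: -3 :: PRIM2(sub) :: PRIM2(sub) :: SEL] | D=∅]
[10] [S=[3 :: 6] | E=∅ | C=[-3 :: PRIM2(sub) :: PRIM2(sub) :: SEL] | D=∅]
[11] [S=[-3 :: 3 :: 6] | E=∅ | C=[PRIM2(sub) :: PRIM2(sub) :: SEL] | D=∅]
[12] [S=[6 :: 6] | E=∅ | C=[PRIM2(sub) :: SEL] | D=∅]
[13] [S=[0] | E=∅ | C=[SEL] | D=∅]
[14] [S=∅ | E=∅ | C=[(((λp. p) 2) - (-4 + -2))] | D=∅]
[15] [S=∅ | E=∅ | C=[((λp. p) 2) :: (-4 + -2) :: PRIM2(sub)] | D=∅]
[16] [S=∅ | E=∅ | C=[2 :: (λp. p) :: AP :: (-4 + -2) :: PRIM2(sub)] | D=∅]
[17] [S=[2] | E=∅ | C=[(λp. p) :: AP :: (-4 + -2) :: PRIM2(sub)] | D=∅]
[18] [S=[clo(λp. p, ∅) :: 2] | E=∅ | C=[AP :: (-4 + -2) :: PRIM2(sub)] | D=∅]
[19] [S=∅ | E={p↦2} | C=[p] | D=[(∅, ∅, [(-4 + -2) :: PRIM2(sub)])]]
[20] [S=[2] | E={p↦2} | C=∅ | D=[(∅, ∅, [(-4 + -2) :: PRIM2(sub)])]]
[21] [S=[2] | E=∅ | C=[(-4 + -2) :: PRIM2(sub)] | D=∅]
[22] [S=[2] | E=∅ | C=[-4 :: -2 :: PRIM2(add) :: PRIM2(sub)] | D=∅]
[23] [S=[-4 :: 2] | E=∅ | C=[-2 :: PRIM2(add) :: PRIM2(sub)] | D=∅]
[24] [S=[-2 :: -4 :: 2] | E=∅ | C=[PRIM2(add) :: PRIM2(sub)] | D=∅]
[25] [S=[-6 :: 2] | E=∅ | C=[PRIM2(sub)] | D=∅]
[26] [S=[8] | E=∅ | C=∅ | D=∅]
→ final value 8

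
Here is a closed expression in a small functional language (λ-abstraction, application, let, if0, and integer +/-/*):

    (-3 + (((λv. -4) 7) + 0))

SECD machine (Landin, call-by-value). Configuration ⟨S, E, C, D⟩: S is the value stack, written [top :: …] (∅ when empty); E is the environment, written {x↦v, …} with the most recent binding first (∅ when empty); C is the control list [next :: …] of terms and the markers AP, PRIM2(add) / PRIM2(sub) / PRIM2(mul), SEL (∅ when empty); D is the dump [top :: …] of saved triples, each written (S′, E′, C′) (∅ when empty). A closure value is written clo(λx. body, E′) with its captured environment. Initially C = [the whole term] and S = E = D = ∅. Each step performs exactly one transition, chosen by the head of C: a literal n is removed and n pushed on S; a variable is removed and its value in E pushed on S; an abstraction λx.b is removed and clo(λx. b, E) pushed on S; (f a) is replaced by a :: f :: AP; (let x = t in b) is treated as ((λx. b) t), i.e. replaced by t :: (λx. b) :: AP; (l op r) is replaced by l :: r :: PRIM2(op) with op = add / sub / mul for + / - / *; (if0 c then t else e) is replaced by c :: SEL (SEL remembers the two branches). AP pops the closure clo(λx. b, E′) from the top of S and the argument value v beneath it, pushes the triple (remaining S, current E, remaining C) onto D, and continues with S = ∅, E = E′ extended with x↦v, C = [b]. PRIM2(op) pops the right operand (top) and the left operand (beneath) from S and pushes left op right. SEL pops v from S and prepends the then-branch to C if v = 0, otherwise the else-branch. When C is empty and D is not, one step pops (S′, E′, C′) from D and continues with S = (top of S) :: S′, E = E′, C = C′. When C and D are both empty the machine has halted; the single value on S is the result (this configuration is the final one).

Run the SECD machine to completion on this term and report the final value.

Answer: -7

Machine steps:
[0] [S=∅ | E=∅ | C=[(-3 + (((λv. -4) 7) + 0))] | D=∅]
[1] [S=∅ | E=∅ | C=[-3 :: (((λv. -4) 7) + 0) :: PRIM2(add)] | D=∅]
[2] [S=[-3] | E=∅ | C=[(((λv. -4) 7) + 0) :: PRIM2(add)] | D=∅]
[3] [S=[-3] | E=∅ | C=[((λv. -4) 7) :: 0 :: PRIM2(add) :: PRIM2(add)] | D=∅]
[4] [S=[-3] | E=∅ | C=[7 :: (λv. -4) :: AP :: 0 :: PRIM2(add) :: PRIM2(add)] | D=∅]
[5] [S=[7 :: -3] | E=∅ | C=[(λv. -4) :: AP :: 0 :: PRIM2(add) :: PRIM2(add)] | D=∅]
[6] [S=[clo(λv. -4, ∅) :: 7 :: -3] | E=∅ | C=[AP :: 0 :: PRIM2(add) :: PRIM2(add)] | D=∅]
[7] [S=∅ | E={v↦7} | C=[-4] | D=[([-3], ∅, [0 :: PRIM2(add) :: PRIM2(add)])]]
[8] [S=[-4] | E={v↦7} | C=∅ | D=[([-3], ∅, [0 :: PRIM2(add) :: PRIM2(add)])]]
[9] [S=[-4 :: -3] | E=∅ | C=[0 :: PRIM2(add) :: PRIM2(add)] | D=∅]
[10] [S=[0 :: -4 :: -3] | E=∅ | C=[PRIM2(add) :: PRIM2(add)] | D=∅]
[11] [S=[-4 :: -3] | E=∅ | C=[PRIM2(add)] | D=∅]
[12] [S=[-7] | E=∅ | C=∅ | D=∅]
→ final value -7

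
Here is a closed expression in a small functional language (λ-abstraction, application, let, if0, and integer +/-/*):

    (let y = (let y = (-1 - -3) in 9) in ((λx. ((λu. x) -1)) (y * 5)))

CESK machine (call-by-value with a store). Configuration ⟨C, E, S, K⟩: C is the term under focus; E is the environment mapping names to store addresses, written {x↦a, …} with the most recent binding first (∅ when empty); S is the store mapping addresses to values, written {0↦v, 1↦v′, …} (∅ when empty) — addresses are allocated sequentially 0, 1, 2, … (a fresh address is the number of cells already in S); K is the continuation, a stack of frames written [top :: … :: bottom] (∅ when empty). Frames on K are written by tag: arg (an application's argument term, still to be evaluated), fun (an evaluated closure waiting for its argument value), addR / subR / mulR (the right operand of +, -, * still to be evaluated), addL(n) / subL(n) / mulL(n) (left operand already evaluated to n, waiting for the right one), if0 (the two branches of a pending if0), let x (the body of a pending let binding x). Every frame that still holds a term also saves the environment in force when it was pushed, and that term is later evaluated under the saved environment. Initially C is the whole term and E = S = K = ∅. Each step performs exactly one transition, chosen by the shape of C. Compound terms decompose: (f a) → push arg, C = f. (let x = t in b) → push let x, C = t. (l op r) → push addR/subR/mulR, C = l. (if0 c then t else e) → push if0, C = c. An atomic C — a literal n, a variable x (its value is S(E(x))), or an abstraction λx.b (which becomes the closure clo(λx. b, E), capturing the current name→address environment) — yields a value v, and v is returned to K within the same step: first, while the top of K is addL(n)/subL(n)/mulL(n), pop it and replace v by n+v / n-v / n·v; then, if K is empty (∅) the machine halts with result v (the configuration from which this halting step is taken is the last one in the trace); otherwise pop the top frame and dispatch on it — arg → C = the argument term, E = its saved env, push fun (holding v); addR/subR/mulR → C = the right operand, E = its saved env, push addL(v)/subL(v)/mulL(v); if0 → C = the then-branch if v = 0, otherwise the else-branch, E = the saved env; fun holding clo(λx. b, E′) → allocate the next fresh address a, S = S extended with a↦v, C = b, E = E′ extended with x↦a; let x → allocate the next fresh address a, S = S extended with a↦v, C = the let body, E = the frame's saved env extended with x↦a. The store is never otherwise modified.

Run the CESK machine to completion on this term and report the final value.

Answer: 45

Machine steps:
step 0: [C=(let y = (let y = (-1 - -3) in 9) in ((λx. ((λu. x) -1)) (y * 5))) | E=∅ | S=∅ | K=∅]
step 1: [C=(let y = (-1 - -3) in 9) | E=∅ | S=∅ | K=[let y]]
step 2: [C=(-1 - -3) | E=∅ | S=∅ | K=[let y :: let y]]
step 3: [C=-1 | E=∅ | S=∅ | K=[subR :: let y :: let y]]
step 4: [C=-3 | E=∅ | S=∅ | K=[subL(-1) :: let y :: let y]]
step 5: [C=9 | E={y↦0} | S={0↦2} | K=[let y]]
step 6: [C=((λx. ((λu. x) -1)) (y * 5)) | E={y↦1} | S={0↦2, 1↦9} | K=∅]
step 7: [C=(λx. ((λu. x) -1)) | E={y↦1} | S={0↦2, 1↦9} | K=[arg]]
step 8: [C=(y * 5) | E={y↦1} | S={0↦2, 1↦9} | K=[fun]]
step 9: [C=y | E={y↦1} | S={0↦2, 1↦9} | K=[mulR :: fun]]
step 10: [C=5 | E={y↦1} | S={0↦2, 1↦9} | K=[mulL(9) :: fun]]
step 11: [C=((λu. x) -1) | E={x↦2, y↦1} | S={0↦2, 1↦9, 2↦45} | K=∅]
step 12: [C=(λu. x) | E={x↦2, y↦1} | S={0↦2, 1↦9, 2↦45} | K=[arg]]
step 13: [C=-1 | E={x↦2, y↦1} | S={0↦2, 1↦9, 2↦45} | K=[fun]]
step 14: [C=x | E={u↦3, x↦2, y↦1} | S={0↦2, 1↦9, 2↦45, 3↦-1} | K=∅]
→ final value 45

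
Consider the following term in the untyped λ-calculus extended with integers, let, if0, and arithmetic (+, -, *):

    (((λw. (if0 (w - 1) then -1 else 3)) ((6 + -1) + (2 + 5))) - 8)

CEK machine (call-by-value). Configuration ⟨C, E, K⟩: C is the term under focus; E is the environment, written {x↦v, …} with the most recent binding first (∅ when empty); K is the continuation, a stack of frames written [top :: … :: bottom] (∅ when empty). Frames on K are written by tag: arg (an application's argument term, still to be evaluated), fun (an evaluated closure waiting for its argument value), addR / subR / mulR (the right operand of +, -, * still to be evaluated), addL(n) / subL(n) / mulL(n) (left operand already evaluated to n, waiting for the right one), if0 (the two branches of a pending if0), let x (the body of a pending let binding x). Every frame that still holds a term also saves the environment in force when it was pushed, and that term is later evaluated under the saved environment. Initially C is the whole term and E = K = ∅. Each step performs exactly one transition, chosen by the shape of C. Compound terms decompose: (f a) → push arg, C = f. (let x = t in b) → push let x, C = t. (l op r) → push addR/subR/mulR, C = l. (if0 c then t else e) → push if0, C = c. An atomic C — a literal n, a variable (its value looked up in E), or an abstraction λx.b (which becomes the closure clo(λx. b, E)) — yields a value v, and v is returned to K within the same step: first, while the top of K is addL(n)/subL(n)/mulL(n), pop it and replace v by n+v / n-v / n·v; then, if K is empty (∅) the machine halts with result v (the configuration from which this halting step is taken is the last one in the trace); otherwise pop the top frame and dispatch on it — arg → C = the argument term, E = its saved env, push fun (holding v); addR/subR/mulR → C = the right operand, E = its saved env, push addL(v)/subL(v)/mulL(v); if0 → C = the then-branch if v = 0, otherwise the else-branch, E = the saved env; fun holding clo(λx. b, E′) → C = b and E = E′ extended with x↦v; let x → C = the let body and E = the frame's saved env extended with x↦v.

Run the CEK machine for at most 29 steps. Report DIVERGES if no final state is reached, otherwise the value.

Answer: -5

Derivation:
step 0: [C=(((λw. (if0 (w - 1) then -1 else 3)) ((6 + -1) + (2 + 5))) - 8) | E=∅ | K=∅]
step 1: [C=((λw. (if0 (w - 1) then -1 else 3)) ((6 + -1) + (2 + 5))) | E=∅ | K=[subR]]
step 2: [C=(λw. (if0 (w - 1) then -1 else 3)) | E=∅ | K=[arg :: subR]]
step 3: [C=((6 + -1) + (2 + 5)) | E=∅ | K=[fun :: subR]]
step 4: [C=(6 + -1) | E=∅ | K=[addR :: fun :: subR]]
step 5: [C=6 | E=∅ | K=[addR :: addR :: fun :: subR]]
step 6: [C=-1 | E=∅ | K=[addL(6) :: addR :: fun :: subR]]
step 7: [C=(2 + 5) | E=∅ | K=[addL(5) :: fun :: subR]]
step 8: [C=2 | E=∅ | K=[addR :: addL(5) :: fun :: subR]]
step 9: [C=5 | E=∅ | K=[addL(2) :: addL(5) :: fun :: subR]]
step 10: [C=(if0 (w - 1) then -1 else 3) | E={w↦12} | K=[subR]]
step 11: [C=(w - 1) | E={w↦12} | K=[if0 :: subR]]
step 12: [C=w | E={w↦12} | K=[subR :: if0 :: subR]]
step 13: [C=1 | E={w↦12} | K=[subL(12) :: if0 :: subR]]
step 14: [C=3 | E={w↦12} | K=[subR]]
step 15: [C=8 | E=∅ | K=[subL(3)]]
→ final value -5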